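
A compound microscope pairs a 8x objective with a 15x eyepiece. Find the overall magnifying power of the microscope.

120

The overall magnification of a compound microscope is the product of the objective and eyepiece magnifications:
M = M_obj x M_eye = 8 x 15 = 120.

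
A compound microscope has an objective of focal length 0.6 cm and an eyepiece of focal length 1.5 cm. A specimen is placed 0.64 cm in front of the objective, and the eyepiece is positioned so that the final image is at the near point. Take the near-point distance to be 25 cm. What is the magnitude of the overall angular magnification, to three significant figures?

265

Objective: 1/d_i = 1/f_obj - 1/d_o = 1/0.6 - 1/0.64 = 0.10417 cm^-1, so d_i = 9.600 cm.
m_obj = -d_i/d_o = -9.600/0.64 = -15.000.
Eyepiece angular magnification (image at near point): M_eye = 1 + D/f_e = 1 + 25/1.5 = 17.667.
Overall M = m_obj x M_eye = (-15.000)(17.667) = -265.00.
|M| = 265.00.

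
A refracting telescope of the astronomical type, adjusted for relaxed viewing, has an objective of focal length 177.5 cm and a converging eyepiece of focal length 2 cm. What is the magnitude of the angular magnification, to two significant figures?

|M| = f_obj/|f_eye| = 177.5/2 = 88.750.

89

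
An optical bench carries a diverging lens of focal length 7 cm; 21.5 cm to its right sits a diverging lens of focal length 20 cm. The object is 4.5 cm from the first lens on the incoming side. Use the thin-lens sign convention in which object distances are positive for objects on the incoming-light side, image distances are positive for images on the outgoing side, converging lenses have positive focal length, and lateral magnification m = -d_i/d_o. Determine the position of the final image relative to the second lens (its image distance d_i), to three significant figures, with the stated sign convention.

-11.0 cm

Applying the thin-lens equation to the first lens, 1/(-7) = 1/4.5 + 1/d_i1, which gives d_i1 = -2.739 cm.
With d_i1 < 0 the first image is virtual and lies on the object side; the object distance for lens 2 is d_o2 = 21.5 - (-2.739) = 24.239 cm.
Applying the thin-lens equation again with f_2 = -20 cm and d_o2 = 24.239 cm gives d_i2 = -10.958 cm.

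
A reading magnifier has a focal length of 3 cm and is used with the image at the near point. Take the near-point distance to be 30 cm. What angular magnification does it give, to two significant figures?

11

M = 1 + D/f = 1 + 30/3 = 11.000.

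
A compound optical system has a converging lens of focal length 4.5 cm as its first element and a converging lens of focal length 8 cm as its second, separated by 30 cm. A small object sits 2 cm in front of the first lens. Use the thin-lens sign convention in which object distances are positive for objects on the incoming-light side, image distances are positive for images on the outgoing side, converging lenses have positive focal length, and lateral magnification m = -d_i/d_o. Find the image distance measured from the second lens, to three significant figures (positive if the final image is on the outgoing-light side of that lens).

10.5 cm

Lens 1: 1/d_i1 = 1/f_1 - 1/d_o1 = 1/4.5 - 1/2 = -0.27778 cm^-1, so d_i1 = -3.600 cm.
The intermediate image is virtual, 3.600 cm to the left of lens 1, so d_o2 = L - d_i1 = 30 - (-3.600) = 33.600 cm.
Lens 2: 1/d_i2 = 1/f_2 - 1/d_o2 = 1/8 - 1/(33.600) = 0.09524 cm^-1, so d_i2 = 10.500 cm.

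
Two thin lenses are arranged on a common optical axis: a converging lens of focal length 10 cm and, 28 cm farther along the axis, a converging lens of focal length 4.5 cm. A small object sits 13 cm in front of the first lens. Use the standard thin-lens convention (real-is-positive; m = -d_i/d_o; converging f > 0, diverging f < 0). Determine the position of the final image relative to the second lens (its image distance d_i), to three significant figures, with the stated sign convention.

3.48 cm

Lens 1: 1/d_i1 = 1/f_1 - 1/d_o1 = 1/10 - 1/13 = 0.02308 cm^-1, so d_i1 = 43.333 cm.
Since 43.333 cm > 28 cm, the first image lies past the second lens and serves as a virtual object: d_o2 = L - d_i1 = -15.333 cm.
Lens 2: 1/d_i2 = 1/f_2 - 1/d_o2 = 1/4.5 - 1/(-15.333) = 0.28744 cm^-1, so d_i2 = 3.479 cm.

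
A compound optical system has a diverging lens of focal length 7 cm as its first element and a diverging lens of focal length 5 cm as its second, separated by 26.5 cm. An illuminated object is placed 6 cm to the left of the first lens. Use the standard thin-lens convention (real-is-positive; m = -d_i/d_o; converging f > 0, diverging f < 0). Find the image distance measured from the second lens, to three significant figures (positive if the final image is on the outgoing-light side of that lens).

-4.28 cm

Lens 1: 1/d_i1 = 1/f_1 - 1/d_o1 = 1/(-7) - 1/6 = -0.30952 cm^-1, so d_i1 = -3.231 cm.
The intermediate image is virtual, 3.231 cm to the left of lens 1, so d_o2 = L - d_i1 = 26.5 - (-3.231) = 29.731 cm.
Lens 2: 1/d_i2 = 1/f_2 - 1/d_o2 = 1/(-5) - 1/(29.731) = -0.23364 cm^-1, so d_i2 = -4.280 cm.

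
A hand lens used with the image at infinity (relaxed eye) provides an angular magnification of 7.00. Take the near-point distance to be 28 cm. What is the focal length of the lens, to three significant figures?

For the image at infinity, M = D/f.
f = D/M = 28/7.0 = 4.000 cm.

4.00 cm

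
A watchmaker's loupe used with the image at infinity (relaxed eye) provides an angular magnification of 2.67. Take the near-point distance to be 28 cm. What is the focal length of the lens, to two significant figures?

For the image at infinity, M = D/f.
f = D/M = 28/2.67 = 10.487 cm.

10 cm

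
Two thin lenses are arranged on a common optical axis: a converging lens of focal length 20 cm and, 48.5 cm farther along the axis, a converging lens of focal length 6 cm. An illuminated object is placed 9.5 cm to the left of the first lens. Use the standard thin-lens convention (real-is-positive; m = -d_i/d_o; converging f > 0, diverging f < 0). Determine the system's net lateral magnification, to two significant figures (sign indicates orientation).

First lens: d_i1 = 1/(1/20 - 1/9.5) = -18.095 cm.
m_1 = -(-18.095)/9.5 = 1.9048.
With d_i1 < 0 the first image is virtual and lies on the object side; the object distance for lens 2 is d_o2 = 48.5 - (-18.095) = 66.595 cm.
Second lens: d_i2 = 1/(1/6 - 1/(66.595)) = 6.594 cm.
m_2 = -(6.594)/(66.595) = -0.0990.
The system's lateral magnification is m_1 m_2 = (1.9048)(-0.0990) = -0.1886.

-0.19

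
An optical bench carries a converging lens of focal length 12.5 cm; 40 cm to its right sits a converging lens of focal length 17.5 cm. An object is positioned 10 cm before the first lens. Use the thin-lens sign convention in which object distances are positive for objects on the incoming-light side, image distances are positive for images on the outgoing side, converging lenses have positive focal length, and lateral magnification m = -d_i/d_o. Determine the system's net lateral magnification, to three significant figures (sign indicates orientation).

Lens 1: 1/d_i1 = 1/f_1 - 1/d_o1 = 1/12.5 - 1/10 = -0.02000 cm^-1, so d_i1 = -50.000 cm.
m_1 = -(-50.000)/10 = 5.0000.
With d_i1 < 0 the first image is virtual and lies on the object side; the object distance for lens 2 is d_o2 = 40 - (-50.000) = 90.000 cm.
Lens 2: 1/d_i2 = 1/f_2 - 1/d_o2 = 1/17.5 - 1/(90.000) = 0.04603 cm^-1, so d_i2 = 21.724 cm.
m_2 = -(21.724)/(90.000) = -0.2414.
The system's lateral magnification is m_1 m_2 = (5.0000)(-0.2414) = -1.2069.

-1.21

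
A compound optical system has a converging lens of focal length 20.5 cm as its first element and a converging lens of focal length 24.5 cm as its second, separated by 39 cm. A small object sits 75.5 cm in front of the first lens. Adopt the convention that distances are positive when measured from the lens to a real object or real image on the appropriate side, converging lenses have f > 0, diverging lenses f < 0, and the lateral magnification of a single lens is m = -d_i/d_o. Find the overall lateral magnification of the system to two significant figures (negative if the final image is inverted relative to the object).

Applying the thin-lens equation to the first lens, 1/20.5 = 1/75.5 + 1/d_i1, which gives d_i1 = 28.141 cm.
Its lateral magnification is m_1 = -d_i1/d_o1 = -(28.141)/75.5 = -0.3727.
The intermediate image is 28.141 cm to the right of lens 1, so d_o2 = L - d_i1 = 39 - 28.141 = 10.859 cm.
Applying the thin-lens equation again with f_2 = 24.5 cm and d_o2 = 10.859 cm gives d_i2 = -19.504 cm.
m_2 = -(-19.504)/(10.859) = 1.7961.
The system's lateral magnification is m_1 m_2 = (-0.3727)(1.7961) = -0.6694.

-0.67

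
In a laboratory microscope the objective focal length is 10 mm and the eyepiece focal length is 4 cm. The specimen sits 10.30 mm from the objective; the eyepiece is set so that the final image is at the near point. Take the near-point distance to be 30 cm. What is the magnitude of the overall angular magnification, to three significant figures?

Convert to cm: f_obj = 10 mm = 1 cm; d_o = 10.30 mm = 1.03 cm.
Objective: 1/d_i = 1/f_obj - 1/d_o = 1/1 - 1/1.03 = 0.02913 cm^-1, so d_i = 34.333 cm.
m_obj = -d_i/d_o = -34.333/1.03 = -33.333.
Eyepiece angular magnification (image at near point): M_eye = 1 + D/f_e = 1 + 30/4 = 8.500.
Overall M = m_obj x M_eye = (-33.333)(8.500) = -283.33.
|M| = 283.33.

283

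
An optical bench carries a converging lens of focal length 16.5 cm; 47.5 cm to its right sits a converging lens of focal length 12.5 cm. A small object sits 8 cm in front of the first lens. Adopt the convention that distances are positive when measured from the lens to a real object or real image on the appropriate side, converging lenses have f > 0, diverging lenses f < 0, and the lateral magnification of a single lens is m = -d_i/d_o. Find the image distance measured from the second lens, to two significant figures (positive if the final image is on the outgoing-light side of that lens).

Lens 1: 1/d_i1 = 1/f_1 - 1/d_o1 = 1/16.5 - 1/8 = -0.06439 cm^-1, so d_i1 = -15.529 cm.
With d_i1 < 0 the first image is virtual and lies on the object side; the object distance for lens 2 is d_o2 = 47.5 - (-15.529) = 63.029 cm.
Lens 2: 1/d_i2 = 1/f_2 - 1/d_o2 = 1/12.5 - 1/(63.029) = 0.06413 cm^-1, so d_i2 = 15.592 cm.

16 cm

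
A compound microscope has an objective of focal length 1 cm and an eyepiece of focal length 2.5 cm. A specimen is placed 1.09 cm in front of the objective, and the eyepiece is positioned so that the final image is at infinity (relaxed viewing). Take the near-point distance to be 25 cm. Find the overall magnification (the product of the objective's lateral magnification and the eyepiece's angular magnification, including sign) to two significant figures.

Objective: 1/d_i = 1/f_obj - 1/d_o = 1/1 - 1/1.09 = 0.08257 cm^-1, so d_i = 12.111 cm.
m_obj = -d_i/d_o = -12.111/1.09 = -11.111.
Eyepiece angular magnification (image at infinity): M_eye = D/f_e = 25/2.5 = 10.000.
Overall M = m_obj x M_eye = (-11.111)(10.000) = -111.11.

-110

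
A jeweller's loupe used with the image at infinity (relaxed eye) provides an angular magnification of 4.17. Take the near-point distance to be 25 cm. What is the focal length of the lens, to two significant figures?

6.0 cm

For the image at infinity, M = D/f.
f = D/M = 25/4.17 = 5.995 cm.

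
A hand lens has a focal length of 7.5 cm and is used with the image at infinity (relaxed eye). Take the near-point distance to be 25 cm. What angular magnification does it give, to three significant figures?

3.33

M = D/f = 25/7.5 = 3.333.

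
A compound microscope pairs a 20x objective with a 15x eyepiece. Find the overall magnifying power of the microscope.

The overall magnification of a compound microscope is the product of the objective and eyepiece magnifications:
M = M_obj x M_eye = 20 x 15 = 300.

300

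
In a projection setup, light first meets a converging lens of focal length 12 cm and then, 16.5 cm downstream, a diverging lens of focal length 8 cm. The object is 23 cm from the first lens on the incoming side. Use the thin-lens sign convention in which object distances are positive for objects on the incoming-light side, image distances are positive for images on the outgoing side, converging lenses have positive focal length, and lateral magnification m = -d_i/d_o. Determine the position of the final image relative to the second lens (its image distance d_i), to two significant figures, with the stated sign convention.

-120 cm

Applying the thin-lens equation to the first lens, 1/12 = 1/23 + 1/d_i1, which gives d_i1 = 25.091 cm.
Since 25.091 cm > 16.5 cm, the first image lies past the second lens and serves as a virtual object: d_o2 = L - d_i1 = -8.591 cm.
Applying the thin-lens equation again with f_2 = -8 cm and d_o2 = -8.591 cm gives d_i2 = -116.308 cm.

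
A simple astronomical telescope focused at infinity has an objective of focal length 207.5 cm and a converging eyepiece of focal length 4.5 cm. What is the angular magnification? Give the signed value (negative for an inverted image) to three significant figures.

M = -f_obj/f_eye = -207.5/(4.5) = -46.111.

-46.1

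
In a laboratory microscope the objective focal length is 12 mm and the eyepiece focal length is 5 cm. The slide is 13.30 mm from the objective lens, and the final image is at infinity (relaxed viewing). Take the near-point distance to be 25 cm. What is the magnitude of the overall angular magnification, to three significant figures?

46.2

Convert to cm: f_obj = 12 mm = 1.2 cm; d_o = 13.30 mm = 1.33 cm.
Objective: 1/d_i = 1/f_obj - 1/d_o = 1/1.2 - 1/1.33 = 0.08145 cm^-1, so d_i = 12.277 cm.
m_obj = -d_i/d_o = -12.277/1.33 = -9.231.
Eyepiece angular magnification (image at infinity): M_eye = D/f_e = 25/5 = 5.000.
Overall M = m_obj x M_eye = (-9.231)(5.000) = -46.15.
|M| = 46.15.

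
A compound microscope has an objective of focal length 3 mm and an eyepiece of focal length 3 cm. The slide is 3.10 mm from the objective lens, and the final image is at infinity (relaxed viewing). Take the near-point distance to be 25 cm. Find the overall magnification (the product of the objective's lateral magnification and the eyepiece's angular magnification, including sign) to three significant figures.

Convert to cm: f_obj = 3 mm = 0.3 cm; d_o = 3.10 mm = 0.31 cm.
Objective: 1/d_i = 1/f_obj - 1/d_o = 1/0.3 - 1/0.31 = 0.10753 cm^-1, so d_i = 9.300 cm.
m_obj = -d_i/d_o = -9.300/0.31 = -30.000.
Eyepiece angular magnification (image at infinity): M_eye = D/f_e = 25/3 = 8.333.
Overall M = m_obj x M_eye = (-30.000)(8.333) = -250.00.

-250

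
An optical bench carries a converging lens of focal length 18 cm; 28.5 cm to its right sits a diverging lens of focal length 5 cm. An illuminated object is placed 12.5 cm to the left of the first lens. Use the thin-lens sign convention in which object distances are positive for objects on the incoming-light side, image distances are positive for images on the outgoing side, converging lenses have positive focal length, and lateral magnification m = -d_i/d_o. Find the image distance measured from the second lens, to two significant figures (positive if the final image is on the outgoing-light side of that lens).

Lens 1: 1/d_i1 = 1/f_1 - 1/d_o1 = 1/18 - 1/12.5 = -0.02444 cm^-1, so d_i1 = -40.909 cm.
The intermediate image is virtual, 40.909 cm to the left of lens 1, so d_o2 = L - d_i1 = 28.5 - (-40.909) = 69.409 cm.
Lens 2: 1/d_i2 = 1/f_2 - 1/d_o2 = 1/(-5) - 1/(69.409) = -0.21441 cm^-1, so d_i2 = -4.664 cm.

-4.7 cm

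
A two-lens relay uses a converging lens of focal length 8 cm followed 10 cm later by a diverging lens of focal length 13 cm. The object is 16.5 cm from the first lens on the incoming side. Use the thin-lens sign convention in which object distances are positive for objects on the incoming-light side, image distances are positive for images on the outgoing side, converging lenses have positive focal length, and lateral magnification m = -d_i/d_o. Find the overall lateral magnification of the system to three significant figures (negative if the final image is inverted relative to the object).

-1.64

Lens 1: 1/d_i1 = 1/f_1 - 1/d_o1 = 1/8 - 1/16.5 = 0.06439 cm^-1, so d_i1 = 15.529 cm.
m_1 = -(15.529)/16.5 = -0.9412.
Since 15.529 cm > 10 cm, the first image lies past the second lens and serves as a virtual object: d_o2 = L - d_i1 = -5.529 cm.
Lens 2: 1/d_i2 = 1/f_2 - 1/d_o2 = 1/(-13) - 1/(-5.529) = 0.10393 cm^-1, so d_i2 = 9.622 cm.
m_2 = -(9.622)/(-5.529) = 1.7402.
The system's lateral magnification is m_1 m_2 = (-0.9412)(1.7402) = -1.6378.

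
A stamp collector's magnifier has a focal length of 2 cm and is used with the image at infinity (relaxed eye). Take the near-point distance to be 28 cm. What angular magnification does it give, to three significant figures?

14.0

M = D/f = 28/2 = 14.000.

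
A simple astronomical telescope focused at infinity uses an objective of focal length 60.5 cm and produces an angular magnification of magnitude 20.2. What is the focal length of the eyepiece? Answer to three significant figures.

3.00 cm

|M| = f_obj/f_eye, so f_eye = f_obj/|M| = 60.5/20.2 = 2.995 cm.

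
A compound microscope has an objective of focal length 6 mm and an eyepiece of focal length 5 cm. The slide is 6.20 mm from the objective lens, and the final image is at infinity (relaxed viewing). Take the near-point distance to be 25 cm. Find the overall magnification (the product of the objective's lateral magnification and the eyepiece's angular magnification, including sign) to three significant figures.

Convert to cm: f_obj = 6 mm = 0.6 cm; d_o = 6.20 mm = 0.62 cm.
Objective: 1/d_i = 1/f_obj - 1/d_o = 1/0.6 - 1/0.62 = 0.05376 cm^-1, so d_i = 18.600 cm.
m_obj = -d_i/d_o = -18.600/0.62 = -30.000.
Eyepiece angular magnification (image at infinity): M_eye = D/f_e = 25/5 = 5.000.
Overall M = m_obj x M_eye = (-30.000)(5.000) = -150.00.

-150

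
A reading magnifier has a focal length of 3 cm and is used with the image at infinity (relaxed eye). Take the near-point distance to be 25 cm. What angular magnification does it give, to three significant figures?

8.33

M = D/f = 25/3 = 8.333.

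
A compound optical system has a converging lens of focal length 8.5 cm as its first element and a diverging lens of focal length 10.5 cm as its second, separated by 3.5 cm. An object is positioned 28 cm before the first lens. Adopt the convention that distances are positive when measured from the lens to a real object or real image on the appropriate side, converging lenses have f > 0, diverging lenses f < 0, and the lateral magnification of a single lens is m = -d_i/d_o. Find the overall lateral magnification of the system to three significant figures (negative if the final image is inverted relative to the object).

Lens 1: 1/d_i1 = 1/f_1 - 1/d_o1 = 1/8.5 - 1/28 = 0.08193 cm^-1, so d_i1 = 12.205 cm.
m_1 = -(12.205)/28 = -0.4359.
This image would form 12.205 cm past lens 1, i.e. 8.705 cm beyond lens 2, so it is a virtual object for lens 2: d_o2 = 3.5 - 12.205 = -8.705 cm.
Lens 2: 1/d_i2 = 1/f_2 - 1/d_o2 = 1/(-10.5) - 1/(-8.705) = 0.01964 cm^-1, so d_i2 = 50.925 cm.
m_2 = -(50.925)/(-8.705) = 5.8500.
Overall magnification: m = m_1 m_2 = -2.5500.

-2.55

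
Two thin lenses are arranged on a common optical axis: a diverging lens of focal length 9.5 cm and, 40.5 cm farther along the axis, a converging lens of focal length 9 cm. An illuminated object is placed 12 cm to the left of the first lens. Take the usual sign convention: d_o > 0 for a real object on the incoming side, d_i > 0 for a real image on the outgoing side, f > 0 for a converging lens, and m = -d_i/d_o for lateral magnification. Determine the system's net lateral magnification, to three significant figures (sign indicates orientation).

-0.108

Lens 1: 1/d_i1 = 1/f_1 - 1/d_o1 = 1/(-9.5) - 1/12 = -0.18860 cm^-1, so d_i1 = -5.302 cm.
m_1 = -(-5.302)/12 = 0.4419.
With d_i1 < 0 the first image is virtual and lies on the object side; the object distance for lens 2 is d_o2 = 40.5 - (-5.302) = 45.802 cm.
Lens 2: 1/d_i2 = 1/f_2 - 1/d_o2 = 1/9 - 1/(45.802) = 0.08928 cm^-1, so d_i2 = 11.201 cm.
m_2 = -(11.201)/(45.802) = -0.2445.
Overall magnification: m = m_1 m_2 = -0.1081.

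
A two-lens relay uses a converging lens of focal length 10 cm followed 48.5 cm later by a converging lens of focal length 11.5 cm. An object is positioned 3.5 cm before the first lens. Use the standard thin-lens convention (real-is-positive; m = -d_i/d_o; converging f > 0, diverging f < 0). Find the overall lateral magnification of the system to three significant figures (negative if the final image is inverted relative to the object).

Applying the thin-lens equation to the first lens, 1/10 = 1/3.5 + 1/d_i1, which gives d_i1 = -5.385 cm.
Its lateral magnification is m_1 = -d_i1/d_o1 = -(-5.385)/3.5 = 1.5385.
With d_i1 < 0 the first image is virtual and lies on the object side; the object distance for lens 2 is d_o2 = 48.5 - (-5.385) = 53.885 cm.
Applying the thin-lens equation again with f_2 = 11.5 cm and d_o2 = 53.885 cm gives d_i2 = 14.620 cm.
m_2 = -(14.620)/(53.885) = -0.2713.
Overall magnification: m = m_1 m_2 = -0.4174.

-0.417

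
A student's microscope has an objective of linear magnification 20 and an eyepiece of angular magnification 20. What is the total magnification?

The overall magnification of a compound microscope is the product of the objective and eyepiece magnifications:
M = M_obj x M_eye = 20 x 20 = 400.

400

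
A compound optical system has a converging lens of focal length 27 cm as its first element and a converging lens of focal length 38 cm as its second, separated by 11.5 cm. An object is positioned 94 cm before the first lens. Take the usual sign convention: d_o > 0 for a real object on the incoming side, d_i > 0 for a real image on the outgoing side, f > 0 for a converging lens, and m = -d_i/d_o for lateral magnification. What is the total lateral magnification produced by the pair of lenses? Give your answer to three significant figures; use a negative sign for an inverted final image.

-0.238

Applying the thin-lens equation to the first lens, 1/27 = 1/94 + 1/d_i1, which gives d_i1 = 37.881 cm.
Its lateral magnification is m_1 = -d_i1/d_o1 = -(37.881)/94 = -0.4030.
This image would form 37.881 cm past lens 1, i.e. 26.381 cm beyond lens 2, so it is a virtual object for lens 2: d_o2 = 11.5 - 37.881 = -26.381 cm.
Applying the thin-lens equation again with f_2 = 38 cm and d_o2 = -26.381 cm gives d_i2 = 15.571 cm.
m_2 = -(15.571)/(-26.381) = 0.5902.
Overall magnification: m = m_1 m_2 = -0.2379.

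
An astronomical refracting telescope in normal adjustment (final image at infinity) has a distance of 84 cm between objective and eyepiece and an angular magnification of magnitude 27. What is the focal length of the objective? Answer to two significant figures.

In normal adjustment the tube length equals f_obj + f_eye and |M| = f_obj/f_eye.
So f_obj = 27 f_eye and 27 f_eye + f_eye = 84 cm, giving f_eye = 84/28 = 3.000 cm and f_obj = 81.000 cm.

81 cm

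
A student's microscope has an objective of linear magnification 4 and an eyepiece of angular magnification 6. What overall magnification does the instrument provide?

The overall magnification of a compound microscope is the product of the objective and eyepiece magnifications:
M = M_obj x M_eye = 4 x 6 = 24.

24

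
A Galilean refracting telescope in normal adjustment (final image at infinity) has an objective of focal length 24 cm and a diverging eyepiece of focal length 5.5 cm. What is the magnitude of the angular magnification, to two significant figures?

|M| = f_obj/|f_eye| = 24/5.5 = 4.364.

4.4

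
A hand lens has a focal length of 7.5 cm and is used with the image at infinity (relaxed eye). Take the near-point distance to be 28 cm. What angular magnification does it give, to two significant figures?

3.7

M = D/f = 28/7.5 = 3.733.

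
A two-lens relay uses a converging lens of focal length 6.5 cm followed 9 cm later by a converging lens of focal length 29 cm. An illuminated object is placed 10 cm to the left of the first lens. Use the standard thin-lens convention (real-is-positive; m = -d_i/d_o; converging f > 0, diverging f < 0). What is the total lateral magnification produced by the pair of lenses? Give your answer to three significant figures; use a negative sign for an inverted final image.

Applying the thin-lens equation to the first lens, 1/6.5 = 1/10 + 1/d_i1, which gives d_i1 = 18.571 cm.
Its lateral magnification is m_1 = -d_i1/d_o1 = -(18.571)/10 = -1.8571.
This image would form 18.571 cm past lens 1, i.e. 9.571 cm beyond lens 2, so it is a virtual object for lens 2: d_o2 = 9 - 18.571 = -9.571 cm.
Applying the thin-lens equation again with f_2 = 29 cm and d_o2 = -9.571 cm gives d_i2 = 7.196 cm.
m_2 = -(7.196)/(-9.571) = 0.7519.
Overall magnification: m = m_1 m_2 = -1.3963.

-1.40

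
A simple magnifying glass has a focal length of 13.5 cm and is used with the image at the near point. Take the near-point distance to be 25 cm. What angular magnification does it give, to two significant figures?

2.9

M = 1 + D/f = 1 + 25/13.5 = 2.852.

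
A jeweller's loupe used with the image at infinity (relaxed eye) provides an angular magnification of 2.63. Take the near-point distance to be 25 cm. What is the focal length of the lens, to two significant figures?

9.5 cm

For the image at infinity, M = D/f.
f = D/M = 25/2.63 = 9.506 cm.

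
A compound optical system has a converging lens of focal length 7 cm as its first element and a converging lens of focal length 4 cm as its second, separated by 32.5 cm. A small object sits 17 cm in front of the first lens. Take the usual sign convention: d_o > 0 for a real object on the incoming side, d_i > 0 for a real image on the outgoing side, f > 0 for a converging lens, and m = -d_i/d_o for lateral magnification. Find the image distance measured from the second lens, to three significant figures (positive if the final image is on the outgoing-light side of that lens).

4.96 cm

Lens 1: 1/d_i1 = 1/f_1 - 1/d_o1 = 1/7 - 1/17 = 0.08403 cm^-1, so d_i1 = 11.900 cm.
The intermediate image is 11.900 cm to the right of lens 1, so d_o2 = L - d_i1 = 32.5 - 11.900 = 20.600 cm.
Lens 2: 1/d_i2 = 1/f_2 - 1/d_o2 = 1/4 - 1/(20.600) = 0.20146 cm^-1, so d_i2 = 4.964 cm.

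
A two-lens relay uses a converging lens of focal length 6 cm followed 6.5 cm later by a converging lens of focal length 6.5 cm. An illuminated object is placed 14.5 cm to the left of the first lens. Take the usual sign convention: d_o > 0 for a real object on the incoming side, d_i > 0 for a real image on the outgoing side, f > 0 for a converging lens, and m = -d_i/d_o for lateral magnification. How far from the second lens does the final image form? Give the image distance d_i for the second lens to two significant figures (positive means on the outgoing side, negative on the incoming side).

2.4 cm

Applying the thin-lens equation to the first lens, 1/6 = 1/14.5 + 1/d_i1, which gives d_i1 = 10.235 cm.
Since 10.235 cm > 6.5 cm, the first image lies past the second lens and serves as a virtual object: d_o2 = L - d_i1 = -3.735 cm.
Applying the thin-lens equation again with f_2 = 6.5 cm and d_o2 = -3.735 cm gives d_i2 = 2.372 cm.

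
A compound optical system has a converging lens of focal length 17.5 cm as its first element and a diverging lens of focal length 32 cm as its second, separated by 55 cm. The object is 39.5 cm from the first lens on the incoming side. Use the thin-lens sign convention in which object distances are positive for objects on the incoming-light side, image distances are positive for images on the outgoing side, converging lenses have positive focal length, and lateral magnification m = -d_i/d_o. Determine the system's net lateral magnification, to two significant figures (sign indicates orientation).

-0.46

First lens: d_i1 = 1/(1/17.5 - 1/39.5) = 31.420 cm.
m_1 = -(31.420)/39.5 = -0.7955.
That image sits 23.580 cm in front of the second lens, so d_o2 = 23.580 cm.
Second lens: d_i2 = 1/(1/(-32) - 1/(23.580)) = -13.576 cm.
m_2 = -(-13.576)/(23.580) = 0.5758.
Overall magnification: m = m_1 m_2 = -0.4580.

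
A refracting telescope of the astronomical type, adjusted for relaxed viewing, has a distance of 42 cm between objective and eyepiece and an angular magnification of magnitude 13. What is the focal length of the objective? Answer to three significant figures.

In normal adjustment the tube length equals f_obj + f_eye and |M| = f_obj/f_eye.
So f_obj = 13 f_eye and 13 f_eye + f_eye = 42 cm, giving f_eye = 42/14 = 3.000 cm and f_obj = 39.000 cm.

39.0 cm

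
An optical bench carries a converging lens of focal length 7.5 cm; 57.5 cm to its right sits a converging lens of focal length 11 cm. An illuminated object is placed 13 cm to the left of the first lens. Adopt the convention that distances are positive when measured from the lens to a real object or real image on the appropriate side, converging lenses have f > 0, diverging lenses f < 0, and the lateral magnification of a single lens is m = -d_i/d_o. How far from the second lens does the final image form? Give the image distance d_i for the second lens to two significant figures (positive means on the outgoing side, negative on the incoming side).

15 cm

Applying the thin-lens equation to the first lens, 1/7.5 = 1/13 + 1/d_i1, which gives d_i1 = 17.727 cm.
Object distance for lens 2: d_o2 = 57.5 - 17.727 = 39.773 cm.
Applying the thin-lens equation again with f_2 = 11 cm and d_o2 = 39.773 cm gives d_i2 = 15.205 cm.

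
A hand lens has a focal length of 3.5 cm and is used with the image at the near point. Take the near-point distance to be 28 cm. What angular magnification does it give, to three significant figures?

M = 1 + D/f = 1 + 28/3.5 = 9.000.

9.00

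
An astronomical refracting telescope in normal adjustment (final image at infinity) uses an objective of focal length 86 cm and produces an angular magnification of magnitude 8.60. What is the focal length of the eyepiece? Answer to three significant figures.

10.0 cm

|M| = f_obj/f_eye, so f_eye = f_obj/|M| = 86/8.6 = 10.000 cm.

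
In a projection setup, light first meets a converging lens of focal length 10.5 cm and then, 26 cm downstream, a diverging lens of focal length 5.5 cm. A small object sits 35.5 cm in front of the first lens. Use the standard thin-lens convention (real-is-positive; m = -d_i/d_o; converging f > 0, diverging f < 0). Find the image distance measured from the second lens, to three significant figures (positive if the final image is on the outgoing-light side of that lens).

Applying the thin-lens equation to the first lens, 1/10.5 = 1/35.5 + 1/d_i1, which gives d_i1 = 14.910 cm.
That image sits 11.090 cm in front of the second lens, so d_o2 = 11.090 cm.
Applying the thin-lens equation again with f_2 = -5.5 cm and d_o2 = 11.090 cm gives d_i2 = -3.677 cm.

-3.68 cm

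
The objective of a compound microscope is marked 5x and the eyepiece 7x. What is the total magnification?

The overall magnification of a compound microscope is the product of the objective and eyepiece magnifications:
M = M_obj x M_eye = 5 x 7 = 35.

35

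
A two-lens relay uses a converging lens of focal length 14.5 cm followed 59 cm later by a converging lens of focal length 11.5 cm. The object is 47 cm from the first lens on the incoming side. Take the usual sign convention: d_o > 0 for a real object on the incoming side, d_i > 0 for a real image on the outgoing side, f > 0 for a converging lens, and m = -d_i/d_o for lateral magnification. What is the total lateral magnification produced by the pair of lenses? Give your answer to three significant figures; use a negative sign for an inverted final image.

0.193

Applying the thin-lens equation to the first lens, 1/14.5 = 1/47 + 1/d_i1, which gives d_i1 = 20.969 cm.
Its lateral magnification is m_1 = -d_i1/d_o1 = -(20.969)/47 = -0.4462.
The intermediate image is 20.969 cm to the right of lens 1, so d_o2 = L - d_i1 = 59 - 20.969 = 38.031 cm.
Applying the thin-lens equation again with f_2 = 11.5 cm and d_o2 = 38.031 cm gives d_i2 = 16.485 cm.
m_2 = -(16.485)/(38.031) = -0.4335.
The system's lateral magnification is m_1 m_2 = (-0.4462)(-0.4335) = 0.1934.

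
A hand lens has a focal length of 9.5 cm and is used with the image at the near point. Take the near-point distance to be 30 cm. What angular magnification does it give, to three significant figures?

4.16

M = 1 + D/f = 1 + 30/9.5 = 4.158.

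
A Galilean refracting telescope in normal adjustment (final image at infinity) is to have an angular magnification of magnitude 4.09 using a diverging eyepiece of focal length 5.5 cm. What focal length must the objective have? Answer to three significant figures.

|M| = f_obj/|f_eye|, so f_obj = |M| x |f_eye| = 4.09 x 5.5 = 22.495 cm.

22.5 cm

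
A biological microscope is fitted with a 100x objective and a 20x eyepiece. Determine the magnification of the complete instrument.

The overall magnification of a compound microscope is the product of the objective and eyepiece magnifications:
M = M_obj x M_eye = 100 x 20 = 2000.

2000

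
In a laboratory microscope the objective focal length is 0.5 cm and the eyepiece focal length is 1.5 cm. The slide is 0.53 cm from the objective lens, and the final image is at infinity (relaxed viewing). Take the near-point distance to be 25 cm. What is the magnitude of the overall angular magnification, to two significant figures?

280

Objective: 1/d_i = 1/f_obj - 1/d_o = 1/0.5 - 1/0.53 = 0.11321 cm^-1, so d_i = 8.833 cm.
m_obj = -d_i/d_o = -8.833/0.53 = -16.667.
Eyepiece angular magnification (image at infinity): M_eye = D/f_e = 25/1.5 = 16.667.
Overall M = m_obj x M_eye = (-16.667)(16.667) = -277.78.
|M| = 277.78.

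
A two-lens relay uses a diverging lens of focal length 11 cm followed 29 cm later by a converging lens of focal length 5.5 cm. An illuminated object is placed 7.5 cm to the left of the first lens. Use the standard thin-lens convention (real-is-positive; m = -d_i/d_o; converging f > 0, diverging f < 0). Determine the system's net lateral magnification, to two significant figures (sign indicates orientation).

Applying the thin-lens equation to the first lens, 1/(-11) = 1/7.5 + 1/d_i1, which gives d_i1 = -4.459 cm.
Its lateral magnification is m_1 = -d_i1/d_o1 = -(-4.459)/7.5 = 0.5946.
The intermediate image is virtual, 4.459 cm to the left of lens 1, so d_o2 = L - d_i1 = 29 - (-4.459) = 33.459 cm.
Applying the thin-lens equation again with f_2 = 5.5 cm and d_o2 = 33.459 cm gives d_i2 = 6.582 cm.
m_2 = -(6.582)/(33.459) = -0.1967.
Overall magnification: m = m_1 m_2 = -0.1170.

-0.12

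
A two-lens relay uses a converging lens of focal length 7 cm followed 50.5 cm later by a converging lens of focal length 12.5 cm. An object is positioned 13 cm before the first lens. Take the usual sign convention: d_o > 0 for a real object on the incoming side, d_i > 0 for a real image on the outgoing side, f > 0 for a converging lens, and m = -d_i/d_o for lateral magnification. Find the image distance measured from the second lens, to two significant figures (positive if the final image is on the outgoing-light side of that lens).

Applying the thin-lens equation to the first lens, 1/7 = 1/13 + 1/d_i1, which gives d_i1 = 15.167 cm.
The intermediate image is 15.167 cm to the right of lens 1, so d_o2 = L - d_i1 = 50.5 - 15.167 = 35.333 cm.
Applying the thin-lens equation again with f_2 = 12.5 cm and d_o2 = 35.333 cm gives d_i2 = 19.343 cm.

19 cm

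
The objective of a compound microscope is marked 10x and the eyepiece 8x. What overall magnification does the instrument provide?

80

The overall magnification of a compound microscope is the product of the objective and eyepiece magnifications:
M = M_obj x M_eye = 10 x 8 = 80.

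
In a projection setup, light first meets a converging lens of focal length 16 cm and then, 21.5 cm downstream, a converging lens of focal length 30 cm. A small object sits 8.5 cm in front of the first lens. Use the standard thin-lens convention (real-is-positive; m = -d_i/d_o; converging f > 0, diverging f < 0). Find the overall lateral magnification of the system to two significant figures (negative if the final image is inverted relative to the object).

-6.6

Applying the thin-lens equation to the first lens, 1/16 = 1/8.5 + 1/d_i1, which gives d_i1 = -18.133 cm.
Its lateral magnification is m_1 = -d_i1/d_o1 = -(-18.133)/8.5 = 2.1333.
The intermediate image is virtual, 18.133 cm to the left of lens 1, so d_o2 = L - d_i1 = 21.5 - (-18.133) = 39.633 cm.
Applying the thin-lens equation again with f_2 = 30 cm and d_o2 = 39.633 cm gives d_i2 = 123.426 cm.
m_2 = -(123.426)/(39.633) = -3.1142.
Total m = m_1 x m_2 = (2.1333)(-3.1142) = -6.6436.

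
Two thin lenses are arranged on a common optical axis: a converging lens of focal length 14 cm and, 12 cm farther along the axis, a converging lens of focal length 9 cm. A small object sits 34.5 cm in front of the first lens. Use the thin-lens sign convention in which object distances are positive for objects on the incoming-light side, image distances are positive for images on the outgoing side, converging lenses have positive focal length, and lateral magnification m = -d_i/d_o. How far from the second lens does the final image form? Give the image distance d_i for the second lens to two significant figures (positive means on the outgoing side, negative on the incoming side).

5.1 cm

First lens: d_i1 = 1/(1/14 - 1/34.5) = 23.561 cm.
Since 23.561 cm > 12 cm, the first image lies past the second lens and serves as a virtual object: d_o2 = L - d_i1 = -11.561 cm.
Second lens: d_i2 = 1/(1/9 - 1/(-11.561)) = 5.060 cm.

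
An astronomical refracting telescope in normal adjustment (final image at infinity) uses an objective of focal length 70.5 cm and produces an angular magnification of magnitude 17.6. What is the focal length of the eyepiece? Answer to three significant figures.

4.01 cm

|M| = f_obj/f_eye, so f_eye = f_obj/|M| = 70.5/17.6 = 4.006 cm.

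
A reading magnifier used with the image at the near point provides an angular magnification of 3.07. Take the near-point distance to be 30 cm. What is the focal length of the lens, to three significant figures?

14.5 cm

For the image at the near point, M = 1 + D/f.
f = D/(M - 1) = 30/(3.07 - 1) = 14.493 cm.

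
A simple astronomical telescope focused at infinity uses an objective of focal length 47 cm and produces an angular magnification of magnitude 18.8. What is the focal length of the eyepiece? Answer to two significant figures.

2.5 cm

|M| = f_obj/f_eye, so f_eye = f_obj/|M| = 47/18.8 = 2.500 cm.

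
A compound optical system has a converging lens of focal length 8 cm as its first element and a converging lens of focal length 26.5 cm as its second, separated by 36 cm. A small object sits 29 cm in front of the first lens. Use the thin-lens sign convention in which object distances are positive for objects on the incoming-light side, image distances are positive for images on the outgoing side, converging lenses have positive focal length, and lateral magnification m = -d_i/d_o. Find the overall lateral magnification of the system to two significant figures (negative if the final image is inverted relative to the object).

-6.5

Lens 1: 1/d_i1 = 1/f_1 - 1/d_o1 = 1/8 - 1/29 = 0.09052 cm^-1, so d_i1 = 11.048 cm.
m_1 = -(11.048)/29 = -0.3810.
Object distance for lens 2: d_o2 = 36 - 11.048 = 24.952 cm.
Lens 2: 1/d_i2 = 1/f_2 - 1/d_o2 = 1/26.5 - 1/(24.952) = -0.00234 cm^-1, so d_i2 = -427.262 cm.
m_2 = -(-427.262)/(24.952) = 17.1231.
Overall magnification: m = m_1 m_2 = -6.5231.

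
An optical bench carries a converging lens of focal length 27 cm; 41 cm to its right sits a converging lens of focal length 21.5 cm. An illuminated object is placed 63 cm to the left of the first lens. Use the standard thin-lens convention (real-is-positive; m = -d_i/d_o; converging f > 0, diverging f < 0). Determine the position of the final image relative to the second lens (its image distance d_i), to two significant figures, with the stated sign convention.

4.8 cm

First lens: d_i1 = 1/(1/27 - 1/63) = 47.250 cm.
This image would form 47.250 cm past lens 1, i.e. 6.250 cm beyond lens 2, so it is a virtual object for lens 2: d_o2 = 41 - 47.250 = -6.250 cm.
Second lens: d_i2 = 1/(1/21.5 - 1/(-6.250)) = 4.842 cm.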